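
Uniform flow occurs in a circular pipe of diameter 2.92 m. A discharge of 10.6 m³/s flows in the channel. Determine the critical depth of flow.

y_c = 1.42 m

At critical depth, Q² T / (g A³) = 1, i.e. A³/T = Q²/g = 10.6²/9.81 = 11.45.
At y = 1.22 m: A³/T = 6.466 — low.
At y = 1.78 m: A³/T = 27.43 — high.
At y = 1.42 m: A³/T = 11.56 — ≈ 11.45.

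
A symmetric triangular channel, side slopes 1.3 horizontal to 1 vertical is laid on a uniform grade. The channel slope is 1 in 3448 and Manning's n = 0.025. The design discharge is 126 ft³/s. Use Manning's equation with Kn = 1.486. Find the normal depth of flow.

Manning's equation rearranged: A R^(2/3) = nQ / (1.486·√S) = 0.025 × 126 / (1.486 × √0.00029) = 124.5.
At y = 8.41 ft: A R^(2/3) = 205.2 — too large.
At y = 6.97 ft: A R^(2/3) = 124.3 — ≈ 124.5.

y_n = 6.97 ft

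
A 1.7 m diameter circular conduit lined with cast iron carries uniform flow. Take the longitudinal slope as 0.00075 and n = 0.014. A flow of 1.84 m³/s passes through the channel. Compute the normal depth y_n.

Manning's equation rearranged: A R^(2/3) = nQ / (1·√S) = 0.014 × 1.84 / (√0.00075) = 0.9406.
Try y = 0.854 m: A R^(2/3) = 0.6467 — short.
Try y = 1.08 m: A R^(2/3) = 0.939 — close enough.

y_n = 1.08 m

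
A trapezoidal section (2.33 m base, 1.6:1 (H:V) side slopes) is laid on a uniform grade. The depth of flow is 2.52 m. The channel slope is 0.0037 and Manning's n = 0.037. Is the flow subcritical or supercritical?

With bottom width b = 2.33 m and side slope z = 1.6: A = (b + zy)y = (2.33 + 1.6×2.52)×2.52 = 16.03 m²; P = b + 2y√(1+z²) = 2.33 + 2×2.52×1.887 = 11.84 m.
Hydraulic radius R = A/P = 16.03/11.84 = 1.354 m.
V = (1/n) R^(2/3) √S = (1/0.037) × 1.354^(2/3) × √0.0037 = 2.012 m/s. Hydraulic depth D_h = A/T = 16.03/10.39 = 1.542 m.
Froude number Fr = V/√(g·D_h) = 2.012/√(9.81×1.542) = 0.517, which is less than 1, so the flow is subcritical.

subcritical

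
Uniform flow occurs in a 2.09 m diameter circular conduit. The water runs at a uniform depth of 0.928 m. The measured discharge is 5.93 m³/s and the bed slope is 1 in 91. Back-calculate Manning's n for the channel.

n = 0.016

For a circular section of diameter D = 2.09 m at depth y = 0.928 m, the central angle is θ = 2 arccos(1 − 2y/D) = 2.917 rad. Then A = (D²/8)(θ − sin θ) = 1.471 m² and P = Dθ/2 = 3.048 m.
Hydraulic radius R = A/P = 1.471/3.048 = 0.4826 m.
Rearranging Manning's equation: n = (1/Q) A R^(2/3) S^(1/2) = (1/5.93) × 1.471 × 0.4826^(2/3) × √0.01099 = 0.016.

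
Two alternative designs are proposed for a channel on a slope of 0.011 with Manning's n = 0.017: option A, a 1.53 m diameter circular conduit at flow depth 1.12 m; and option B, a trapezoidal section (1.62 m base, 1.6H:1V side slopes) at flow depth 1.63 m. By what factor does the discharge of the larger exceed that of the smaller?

Channel A: For a circular section of diameter D = 1.53 m at depth y = 1.12 m, the central angle is θ = 2 arccos(1 − 2y/D) = 4.107 rad. Then A = (D²/8)(θ − sin θ) = 1.442 m² and P = Dθ/2 = 3.142 m. Hydraulic radius R = A/P = 1.442/3.142 = 0.4591 m. Q_A = (1/0.017)·1.442·0.4591^(2/3)·√0.011 = 5.295 m³/s.
Channel B: With bottom width b = 1.62 m and side slope z = 1.6: A = (b + zy)y = (1.62 + 1.6×1.63)×1.63 = 6.892 m²; P = b + 2y√(1+z²) = 1.62 + 2×1.63×1.887 = 7.771 m. Hydraulic radius R = A/P = 6.892/7.771 = 0.8868 m. Q_B = (1/0.017)·6.892·0.8868^(2/3)·√0.011 = 39.25 m³/s.
The larger discharge is 39.25 m³/s and the smaller is 5.295 m³/s; the ratio is 7.41.

7.41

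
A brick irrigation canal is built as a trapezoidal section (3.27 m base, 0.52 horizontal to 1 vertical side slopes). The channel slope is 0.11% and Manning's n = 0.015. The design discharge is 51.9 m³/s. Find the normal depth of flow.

Manning's equation rearranged: A R^(2/3) = nQ / (1·√S) = 0.015 × 51.9 / (√0.0011) = 23.47.
At y = 4.37 m: A R^(2/3) = 36.45 — high.
At y = 3.43 m: A R^(2/3) = 23.47 — ≈ 23.47.

y_n = 3.43 m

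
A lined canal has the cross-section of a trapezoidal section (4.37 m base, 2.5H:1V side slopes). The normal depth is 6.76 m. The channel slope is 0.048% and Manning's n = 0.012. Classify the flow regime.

With bottom width b = 4.37 m and side slope z = 2.5: A = (b + zy)y = (4.37 + 2.5×6.76)×6.76 = 143.8 m²; P = b + 2y√(1+z²) = 4.37 + 2×6.76×2.693 = 40.77 m.
Hydraulic radius R = A/P = 143.8/40.77 = 3.526 m.
V = (1/n) R^(2/3) √S = (1/0.012) × 3.526^(2/3) × √0.00048 = 4.23 m/s. Hydraulic depth D_h = A/T = 143.8/38.17 = 3.767 m.
Froude number Fr = V/√(g·D_h) = 4.23/√(9.81×3.767) = 0.696, which is less than 1, so the flow is subcritical.

subcritical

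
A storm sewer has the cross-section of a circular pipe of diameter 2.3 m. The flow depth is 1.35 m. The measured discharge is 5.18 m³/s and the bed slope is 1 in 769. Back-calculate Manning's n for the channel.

n = 0.013

For a circular section of diameter D = 2.3 m at depth y = 1.35 m, the central angle is θ = 2 arccos(1 − 2y/D) = 3.491 rad. Then A = (D²/8)(θ − sin θ) = 2.535 m² and P = Dθ/2 = 4.015 m.
Hydraulic radius R = A/P = 2.535/4.015 = 0.6314 m.
Rearranging Manning's equation: n = (1/Q) A R^(2/3) S^(1/2) = (1/5.18) × 2.535 × 0.6314^(2/3) × √0.0013 = 0.013.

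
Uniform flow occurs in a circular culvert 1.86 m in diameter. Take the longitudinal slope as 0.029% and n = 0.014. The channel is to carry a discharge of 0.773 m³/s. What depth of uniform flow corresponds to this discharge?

y_n = 0.806 m

Manning's equation rearranged: A R^(2/3) = nQ / (1·√S) = 0.014 × 0.773 / (√0.00029) = 0.6355.
Trying y = 0.968 m: A R^(2/3) = 0.8723 — high.
Trying y = 0.695 m: A R^(2/3) = 0.4847 — low.
Trying y = 0.806 m: A R^(2/3) = 0.6352 — close enough.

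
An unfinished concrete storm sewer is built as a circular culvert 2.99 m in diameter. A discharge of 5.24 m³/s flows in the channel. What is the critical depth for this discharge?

y_c = 0.975 m

At critical depth, Q² T / (g A³) = 1, i.e. A³/T = Q²/g = 5.24²/9.81 = 2.799.
Try y = 0.68 m: A³/T = 0.6905 — short.
Try y = 0.975 m: A³/T = 2.802 — matches.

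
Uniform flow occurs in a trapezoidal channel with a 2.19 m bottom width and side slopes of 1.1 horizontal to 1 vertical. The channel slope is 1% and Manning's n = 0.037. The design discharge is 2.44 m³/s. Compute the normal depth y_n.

y_n = 0.574 m

Manning's equation rearranged: A R^(2/3) = nQ / (1·√S) = 0.037 × 2.44 / (√0.01) = 0.9028.
Trying y = 0.662 m: A R^(2/3) = 1.159 — over.
Trying y = 0.574 m: A R^(2/3) = 0.9019 — close enough.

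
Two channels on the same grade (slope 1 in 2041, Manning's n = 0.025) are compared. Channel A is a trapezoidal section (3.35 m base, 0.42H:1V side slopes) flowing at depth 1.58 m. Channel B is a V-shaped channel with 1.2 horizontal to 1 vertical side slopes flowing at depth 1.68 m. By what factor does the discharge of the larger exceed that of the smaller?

2.4

Channel A: With bottom width b = 3.35 m and side slope z = 0.42: A = (b + zy)y = (3.35 + 0.42×1.58)×1.58 = 6.341 m²; P = b + 2y√(1+z²) = 3.35 + 2×1.58×1.085 = 6.777 m. Hydraulic radius R = A/P = 6.341/6.777 = 0.9357 m. Q_A = (1/0.025)·6.341·0.9357^(2/3)·√0.00049 = 5.371 m³/s.
Channel B: For a triangular section with side slope z = 1.2: A = zy² = 1.2×1.68² = 3.387 m²; P = 2y√(1+z²) = 2×1.68×1.562 = 5.248 m. Hydraulic radius R = A/P = 3.387/5.248 = 0.6453 m. Q_B = (1/0.025)·3.387·0.6453^(2/3)·√0.00049 = 2.239 m³/s.
The larger discharge is 5.371 m³/s and the smaller is 2.239 m³/s; the ratio is 2.4.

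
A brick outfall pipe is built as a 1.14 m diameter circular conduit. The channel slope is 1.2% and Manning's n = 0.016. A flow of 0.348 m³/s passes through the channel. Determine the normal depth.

Manning's equation rearranged: A R^(2/3) = nQ / (1·√S) = 0.016 × 0.348 / (√0.012) = 0.05083.
Try y = 0.317 m: A R^(2/3) = 0.07467 — over.
Try y = 0.211 m: A R^(2/3) = 0.03307 — short.
Try y = 0.261 m: A R^(2/3) = 0.05082 — matches.

y_n = 0.261 m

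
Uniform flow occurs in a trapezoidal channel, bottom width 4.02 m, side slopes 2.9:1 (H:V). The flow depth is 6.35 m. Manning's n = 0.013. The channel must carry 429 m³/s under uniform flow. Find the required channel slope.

S = 0.00031

With bottom width b = 4.02 m and side slope z = 2.9: A = (b + zy)y = (4.02 + 2.9×6.35)×6.35 = 142.5 m²; P = b + 2y√(1+z²) = 4.02 + 2×6.35×3.068 = 42.98 m.
Hydraulic radius R = A/P = 142.5/42.98 = 3.315 m.
From Manning's equation, S = [nQ / (1 A R^(2/3))]² = [0.013 × 429 / (1 × 142.5 × 3.315^(2/3))]² = 0.00031.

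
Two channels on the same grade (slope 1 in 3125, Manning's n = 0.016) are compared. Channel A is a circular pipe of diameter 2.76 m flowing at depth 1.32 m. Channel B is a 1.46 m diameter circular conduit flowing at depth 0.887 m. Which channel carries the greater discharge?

channel A

Channel A: For a circular section of diameter D = 2.76 m at depth y = 1.32 m, the central angle is θ = 2 arccos(1 − 2y/D) = 3.055 rad. Then A = (D²/8)(θ − sin θ) = 2.826 m² and P = Dθ/2 = 4.215 m. Hydraulic radius R = A/P = 2.826/4.215 = 0.6704 m. Q_A = (1/0.016)·2.826·0.6704^(2/3)·√0.00032 = 2.42 m³/s.
Channel B: For a circular section of diameter D = 1.46 m at depth y = 0.887 m, the central angle is θ = 2 arccos(1 − 2y/D) = 3.575 rad. Then A = (D²/8)(θ − sin θ) = 1.065 m² and P = Dθ/2 = 2.61 m. Hydraulic radius R = A/P = 1.065/2.61 = 0.4079 m. Q_B = (1/0.016)·1.065·0.4079^(2/3)·√0.00032 = 0.6546 m³/s.
Q_A = 2.42 m³/s vs Q_B = 0.6546 m³/s, so channel A carries more.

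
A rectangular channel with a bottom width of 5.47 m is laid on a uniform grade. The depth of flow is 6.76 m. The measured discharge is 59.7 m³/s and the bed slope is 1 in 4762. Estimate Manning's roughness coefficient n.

Flow area A = b·y = 5.47 × 6.76 = 36.98 m². Wetted perimeter P = b + 2y = 5.47 + 2×6.76 = 18.99 m.
Hydraulic radius R = A/P = 36.98/18.99 = 1.947 m.
Rearranging Manning's equation: n = (1/Q) A R^(2/3) S^(1/2) = (1/59.7) × 36.98 × 1.947^(2/3) × √0.00021 = 0.014.

n = 0.014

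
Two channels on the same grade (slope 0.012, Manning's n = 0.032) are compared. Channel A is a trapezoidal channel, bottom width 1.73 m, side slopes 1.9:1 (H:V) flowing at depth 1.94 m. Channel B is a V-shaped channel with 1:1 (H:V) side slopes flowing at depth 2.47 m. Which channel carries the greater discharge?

channel A

Channel A: With bottom width b = 1.73 m and side slope z = 1.9: A = (b + zy)y = (1.73 + 1.9×1.94)×1.94 = 10.51 m²; P = b + 2y√(1+z²) = 1.73 + 2×1.94×2.147 = 10.06 m. Hydraulic radius R = A/P = 10.51/10.06 = 1.044 m. Q_A = (1/0.032)·10.51·1.044^(2/3)·√0.012 = 37.02 m³/s.
Channel B: For a triangular section with side slope z = 1: A = zy² = 1×2.47² = 6.101 m²; P = 2y√(1+z²) = 2×2.47×1.414 = 6.986 m. Hydraulic radius R = A/P = 6.101/6.986 = 0.8733 m. Q_B = (1/0.032)·6.101·0.8733^(2/3)·√0.012 = 19.08 m³/s.
Q_A = 37.02 m³/s vs Q_B = 19.08 m³/s, so channel A carries more.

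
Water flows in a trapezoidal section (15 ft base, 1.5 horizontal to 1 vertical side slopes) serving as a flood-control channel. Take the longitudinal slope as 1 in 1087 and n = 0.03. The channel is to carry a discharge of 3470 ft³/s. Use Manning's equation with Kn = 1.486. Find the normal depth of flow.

Manning's equation rearranged: A R^(2/3) = nQ / (1.486·√S) = 0.03 × 3470 / (1.486 × √0.00092) = 2310.
Try y = 18.3 ft: A R^(2/3) = 3507 — too large.
Try y = 10.7 ft: A R^(2/3) = 1121 — too small.
Try y = 15.1 ft: A R^(2/3) = 2309 — ≈ 2310.

y_n = 15.1 ft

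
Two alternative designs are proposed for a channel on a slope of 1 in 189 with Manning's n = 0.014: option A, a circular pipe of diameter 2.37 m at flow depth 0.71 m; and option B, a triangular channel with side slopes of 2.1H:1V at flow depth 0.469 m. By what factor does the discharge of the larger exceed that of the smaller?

Channel A: For a circular section of diameter D = 2.37 m at depth y = 0.71 m, the central angle is θ = 2 arccos(1 − 2y/D) = 2.317 rad. Then A = (D²/8)(θ − sin θ) = 1.111 m² and P = Dθ/2 = 2.745 m. Hydraulic radius R = A/P = 1.111/2.745 = 0.4047 m. Q_A = (1/0.014)·1.111·0.4047^(2/3)·√0.005291 = 3.158 m³/s.
Channel B: For a triangular section with side slope z = 2.1: A = zy² = 2.1×0.469² = 0.4619 m²; P = 2y√(1+z²) = 2×0.469×2.326 = 2.182 m. Hydraulic radius R = A/P = 0.4619/2.182 = 0.2117 m. Q_B = (1/0.014)·0.4619·0.2117^(2/3)·√0.005291 = 0.8525 m³/s.
The larger discharge is 3.158 m³/s and the smaller is 0.8525 m³/s; the ratio is 3.7.

3.7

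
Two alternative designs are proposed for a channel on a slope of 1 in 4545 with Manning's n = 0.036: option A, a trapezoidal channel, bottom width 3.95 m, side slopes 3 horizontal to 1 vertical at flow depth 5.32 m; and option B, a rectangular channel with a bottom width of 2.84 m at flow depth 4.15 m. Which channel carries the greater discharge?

Channel A: With bottom width b = 3.95 m and side slope z = 3: A = (b + zy)y = (3.95 + 3×5.32)×5.32 = 105.9 m²; P = b + 2y√(1+z²) = 3.95 + 2×5.32×3.162 = 37.6 m. Hydraulic radius R = A/P = 105.9/37.6 = 2.817 m. Q_A = (1/0.036)·105.9·2.817^(2/3)·√0.00022 = 87.06 m³/s.
Channel B: Flow area A = b·y = 2.84 × 4.15 = 11.79 m². Wetted perimeter P = b + 2y = 2.84 + 2×4.15 = 11.14 m. Hydraulic radius R = A/P = 11.79/11.14 = 1.058 m. Q_B = (1/0.036)·11.79·1.058^(2/3)·√0.00022 = 5.042 m³/s.
Q_A = 87.06 m³/s vs Q_B = 5.042 m³/s, so channel A carries more.

channel A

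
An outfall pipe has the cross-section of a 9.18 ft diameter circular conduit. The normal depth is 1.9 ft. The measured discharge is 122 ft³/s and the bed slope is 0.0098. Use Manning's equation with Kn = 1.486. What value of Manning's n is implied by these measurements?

n = 0.013

For a circular section of diameter D = 9.18 ft at depth y = 1.9 ft, the central angle is θ = 2 arccos(1 − 2y/D) = 1.889 rad. Then A = (D²/8)(θ − sin θ) = 9.897 ft² and P = Dθ/2 = 8.672 ft.
Hydraulic radius R = A/P = 9.897/8.672 = 1.141 ft.
Rearranging Manning's equation: n = (1.486/Q) A R^(2/3) S^(1/2) = (1.486/122) × 9.897 × 1.141^(2/3) × √0.0098 = 0.013.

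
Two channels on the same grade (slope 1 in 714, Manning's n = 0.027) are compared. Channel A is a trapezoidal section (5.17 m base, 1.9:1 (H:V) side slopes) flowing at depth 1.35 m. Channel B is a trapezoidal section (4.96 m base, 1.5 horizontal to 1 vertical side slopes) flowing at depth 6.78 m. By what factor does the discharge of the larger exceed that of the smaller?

23.3

Channel A: With bottom width b = 5.17 m and side slope z = 1.9: A = (b + zy)y = (5.17 + 1.9×1.35)×1.35 = 10.44 m²; P = b + 2y√(1+z²) = 5.17 + 2×1.35×2.147 = 10.97 m. Hydraulic radius R = A/P = 10.44/10.97 = 0.9521 m. Q_A = (1/0.027)·10.44·0.9521^(2/3)·√0.001401 = 14.01 m³/s.
Channel B: With bottom width b = 4.96 m and side slope z = 1.5: A = (b + zy)y = (4.96 + 1.5×6.78)×6.78 = 102.6 m²; P = b + 2y√(1+z²) = 4.96 + 2×6.78×1.803 = 29.41 m. Hydraulic radius R = A/P = 102.6/29.41 = 3.488 m. Q_B = (1/0.027)·102.6·3.488^(2/3)·√0.001401 = 327.1 m³/s.
The larger discharge is 327.1 m³/s and the smaller is 14.01 m³/s; the ratio is 23.3.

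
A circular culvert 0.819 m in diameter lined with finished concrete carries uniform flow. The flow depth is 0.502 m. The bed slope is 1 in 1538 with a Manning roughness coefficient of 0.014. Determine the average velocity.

V = 0.683 m/s

For a circular section of diameter D = 0.819 m at depth y = 0.502 m, the central angle is θ = 2 arccos(1 − 2y/D) = 3.597 rad. Then A = (D²/8)(θ − sin θ) = 0.3385 m² and P = Dθ/2 = 1.473 m.
Hydraulic radius R = A/P = 0.3385/1.473 = 0.2298 m.
From Manning's equation, V = (1/n) R^(2/3) S^(1/2) = (1/0.014) × 0.2298^(2/3) × 0.0006502^(1/2) = 0.683 m/s.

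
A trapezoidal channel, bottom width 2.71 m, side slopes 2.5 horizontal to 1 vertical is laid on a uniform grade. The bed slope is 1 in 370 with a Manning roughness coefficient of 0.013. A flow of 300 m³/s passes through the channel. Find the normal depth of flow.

y_n = 3.83 m

Manning's equation rearranged: A R^(2/3) = nQ / (1·√S) = 0.013 × 300 / (√0.002703) = 75.02.
At y = 3.3 m: A R^(2/3) = 52.84 — too small.
At y = 4.55 m: A R^(2/3) = 113.4 — too large.
At y = 3.83 m: A R^(2/3) = 75.1 — matches.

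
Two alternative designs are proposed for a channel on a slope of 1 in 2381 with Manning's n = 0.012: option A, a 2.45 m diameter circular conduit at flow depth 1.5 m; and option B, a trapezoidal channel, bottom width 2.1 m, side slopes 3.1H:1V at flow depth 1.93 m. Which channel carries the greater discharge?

channel B

Channel A: For a circular section of diameter D = 2.45 m at depth y = 1.5 m, the central angle is θ = 2 arccos(1 − 2y/D) = 3.594 rad. Then A = (D²/8)(θ − sin θ) = 3.025 m² and P = Dθ/2 = 4.403 m. Hydraulic radius R = A/P = 3.025/4.403 = 0.6871 m. Q_A = (1/0.012)·3.025·0.6871^(2/3)·√0.00042 = 4.023 m³/s.
Channel B: With bottom width b = 2.1 m and side slope z = 3.1: A = (b + zy)y = (2.1 + 3.1×1.93)×1.93 = 15.6 m²; P = b + 2y√(1+z²) = 2.1 + 2×1.93×3.257 = 14.67 m. Hydraulic radius R = A/P = 15.6/14.67 = 1.063 m. Q_B = (1/0.012)·15.6·1.063^(2/3)·√0.00042 = 27.75 m³/s.
Q_A = 4.023 m³/s vs Q_B = 27.75 m³/s, so channel B carries more.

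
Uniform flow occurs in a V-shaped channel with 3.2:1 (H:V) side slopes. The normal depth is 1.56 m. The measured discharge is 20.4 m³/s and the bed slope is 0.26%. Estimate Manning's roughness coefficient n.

For a triangular section with side slope z = 3.2: A = zy² = 3.2×1.56² = 7.788 m²; P = 2y√(1+z²) = 2×1.56×3.353 = 10.46 m.
Hydraulic radius R = A/P = 7.788/10.46 = 0.7445 m.
Rearranging Manning's equation: n = (1/Q) A R^(2/3) S^(1/2) = (1/20.4) × 7.788 × 0.7445^(2/3) × √0.0026 = 0.016.

n = 0.016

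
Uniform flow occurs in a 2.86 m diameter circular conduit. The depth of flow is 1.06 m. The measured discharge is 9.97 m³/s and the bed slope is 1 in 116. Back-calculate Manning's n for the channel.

n = 0.014

For a circular section of diameter D = 2.86 m at depth y = 1.06 m, the central angle is θ = 2 arccos(1 − 2y/D) = 2.618 rad. Then A = (D²/8)(θ − sin θ) = 2.166 m² and P = Dθ/2 = 3.744 m.
Hydraulic radius R = A/P = 2.166/3.744 = 0.5785 m.
Rearranging Manning's equation: n = (1/Q) A R^(2/3) S^(1/2) = (1/9.97) × 2.166 × 0.5785^(2/3) × √0.008621 = 0.014.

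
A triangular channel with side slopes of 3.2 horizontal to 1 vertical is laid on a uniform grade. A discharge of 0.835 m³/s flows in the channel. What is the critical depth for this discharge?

y_c = 0.425 m

At critical depth, Q² T / (g A³) = 1, i.e. A³/T = Q²/g = 0.835²/9.81 = 0.07107.
At y = 0.369 m: A³/T = 0.03503 — low.
At y = 0.425 m: A³/T = 0.07099 — close enough.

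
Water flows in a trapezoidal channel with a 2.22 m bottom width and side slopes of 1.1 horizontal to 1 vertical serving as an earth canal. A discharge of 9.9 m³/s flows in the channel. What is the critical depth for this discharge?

At critical depth, Q² T / (g A³) = 1, i.e. A³/T = Q²/g = 9.9²/9.81 = 9.991.
Trying y = 1.31 m: A³/T = 21.62 — high.
Trying y = 0.818 m: A³/T = 4.135 — low.
Trying y = 1.06 m: A³/T = 10.16 — close enough.

y_c = 1.06 m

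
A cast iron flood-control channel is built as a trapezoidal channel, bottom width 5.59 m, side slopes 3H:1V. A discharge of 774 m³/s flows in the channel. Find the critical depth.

y_c = 5.85 m

At critical depth, Q² T / (g A³) = 1, i.e. A³/T = Q²/g = 774²/9.81 = 61070.
Trying y = 6.66 m: A³/T = 108400 — high.
Trying y = 4.74 m: A³/T = 24330 — low.
Trying y = 5.85 m: A³/T = 60960 — matches.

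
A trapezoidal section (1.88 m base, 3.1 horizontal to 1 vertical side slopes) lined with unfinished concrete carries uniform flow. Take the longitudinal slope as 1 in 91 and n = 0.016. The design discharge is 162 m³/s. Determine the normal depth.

y_n = 2.34 m

Manning's equation rearranged: A R^(2/3) = nQ / (1·√S) = 0.016 × 162 / (√0.01099) = 24.73.
At y = 2.05 m: A R^(2/3) = 18.08 — short.
At y = 2.69 m: A R^(2/3) = 34.67 — over.
At y = 2.34 m: A R^(2/3) = 24.78 — matches.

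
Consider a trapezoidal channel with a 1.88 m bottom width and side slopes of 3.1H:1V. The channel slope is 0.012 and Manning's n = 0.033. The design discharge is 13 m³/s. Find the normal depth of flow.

y_n = 1.05 m

Manning's equation rearranged: A R^(2/3) = nQ / (1·√S) = 0.033 × 13 / (√0.012) = 3.916.
Trying y = 0.934 m: A R^(2/3) = 3.03 — low.
Trying y = 1.05 m: A R^(2/3) = 3.913 — close enough.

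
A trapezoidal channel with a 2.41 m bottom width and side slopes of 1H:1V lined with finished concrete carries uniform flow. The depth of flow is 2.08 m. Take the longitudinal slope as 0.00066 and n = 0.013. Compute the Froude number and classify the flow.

With bottom width b = 2.41 m and side slope z = 1: A = (b + zy)y = (2.41 + 1×2.08)×2.08 = 9.339 m²; P = b + 2y√(1+z²) = 2.41 + 2×2.08×1.414 = 8.293 m.
Hydraulic radius R = A/P = 9.339/8.293 = 1.126 m.
V = (1/n) R^(2/3) √S = (1/0.013) × 1.126^(2/3) × √0.00066 = 2.139 m/s. Hydraulic depth D_h = A/T = 9.339/6.57 = 1.421 m.
Froude number Fr = V/√(g·D_h) = 2.139/√(9.81×1.421) = 0.573, which is less than 1, so the flow is subcritical.

subcritical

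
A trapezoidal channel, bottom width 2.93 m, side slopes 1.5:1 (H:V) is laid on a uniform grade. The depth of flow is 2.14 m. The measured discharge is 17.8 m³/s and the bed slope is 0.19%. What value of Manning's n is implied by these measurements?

n = 0.037

With bottom width b = 2.93 m and side slope z = 1.5: A = (b + zy)y = (2.93 + 1.5×2.14)×2.14 = 13.14 m²; P = b + 2y√(1+z²) = 2.93 + 2×2.14×1.803 = 10.65 m.
Hydraulic radius R = A/P = 13.14/10.65 = 1.234 m.
Rearranging Manning's equation: n = (1/Q) A R^(2/3) S^(1/2) = (1/17.8) × 13.14 × 1.234^(2/3) × √0.0019 = 0.037.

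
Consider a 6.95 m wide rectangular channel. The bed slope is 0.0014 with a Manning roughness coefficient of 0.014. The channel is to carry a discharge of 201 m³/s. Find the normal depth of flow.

y_n = 6.32 m

Manning's equation rearranged: A R^(2/3) = nQ / (1·√S) = 0.014 × 201 / (√0.0014) = 75.21.
At y = 7.18 m: A R^(2/3) = 88 — high.
At y = 4.82 m: A R^(2/3) = 53.52 — low.
At y = 6.32 m: A R^(2/3) = 75.25 — matches.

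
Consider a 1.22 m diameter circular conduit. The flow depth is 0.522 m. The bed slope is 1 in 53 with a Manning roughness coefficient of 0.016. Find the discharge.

For a circular section of diameter D = 1.22 m at depth y = 0.522 m, the central angle is θ = 2 arccos(1 − 2y/D) = 2.852 rad. Then A = (D²/8)(θ − sin θ) = 0.4775 m² and P = Dθ/2 = 1.74 m.
Hydraulic radius R = A/P = 0.4775/1.74 = 0.2745 m.
Manning's equation: Q = (1/n) A R^(2/3) S^(1/2) = (1/0.016) × 0.4775 × 0.2745^(2/3) × 0.01887^(1/2) = 1.73 m³/s.

Q = 1.73 m³/s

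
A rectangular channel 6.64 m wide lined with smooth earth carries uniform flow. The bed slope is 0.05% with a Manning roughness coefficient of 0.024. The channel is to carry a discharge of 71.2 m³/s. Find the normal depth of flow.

Manning's equation rearranged: A R^(2/3) = nQ / (1·√S) = 0.024 × 71.2 / (√0.0005) = 76.42.
Try y = 5.06 m: A R^(2/3) = 53.42 — too small.
Try y = 7.34 m: A R^(2/3) = 84.58 — too large.
Try y = 6.75 m: A R^(2/3) = 76.4 — ≈ 76.42.

y_n = 6.75 m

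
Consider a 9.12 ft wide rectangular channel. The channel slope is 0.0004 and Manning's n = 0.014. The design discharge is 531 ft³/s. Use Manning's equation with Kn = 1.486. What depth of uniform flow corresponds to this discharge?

Manning's equation rearranged: A R^(2/3) = nQ / (1.486·√S) = 0.014 × 531 / (1.486 × √0.0004) = 250.1.
Try y = 9.98 ft: A R^(2/3) = 194.8 — short.
Try y = 15.5 ft: A R^(2/3) = 327.3 — over.
Try y = 12.3 ft: A R^(2/3) = 250 — ≈ 250.1.

y_n = 12.3 ft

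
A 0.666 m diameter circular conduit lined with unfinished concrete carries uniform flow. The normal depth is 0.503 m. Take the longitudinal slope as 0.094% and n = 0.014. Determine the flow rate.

Q = 0.212 m³/s

For a circular section of diameter D = 0.666 m at depth y = 0.503 m, the central angle is θ = 2 arccos(1 − 2y/D) = 4.213 rad. Then A = (D²/8)(θ − sin θ) = 0.2823 m² and P = Dθ/2 = 1.403 m.
Hydraulic radius R = A/P = 0.2823/1.403 = 0.2012 m.
Manning's equation: Q = (1/n) A R^(2/3) S^(1/2) = (1/0.014) × 0.2823 × 0.2012^(2/3) × 0.00094^(1/2) = 0.212 m³/s.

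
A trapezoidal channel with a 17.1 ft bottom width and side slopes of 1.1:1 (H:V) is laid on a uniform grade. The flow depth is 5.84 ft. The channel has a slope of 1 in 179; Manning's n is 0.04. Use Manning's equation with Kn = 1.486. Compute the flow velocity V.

With bottom width b = 17.1 ft and side slope z = 1.1: A = (b + zy)y = (17.1 + 1.1×5.84)×5.84 = 137.4 ft²; P = b + 2y√(1+z²) = 17.1 + 2×5.84×1.487 = 34.46 ft.
Hydraulic radius R = A/P = 137.4/34.46 = 3.986 ft.
From Manning's equation, V = (1.486/n) R^(2/3) S^(1/2) = (1.486/0.04) × 3.986^(2/3) × 0.005587^(1/2) = 6.98 ft/s.

V = 6.98 ft/s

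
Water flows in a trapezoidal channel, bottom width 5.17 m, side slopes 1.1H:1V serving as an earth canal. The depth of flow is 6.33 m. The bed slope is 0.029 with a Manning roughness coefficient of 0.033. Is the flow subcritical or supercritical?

supercritical

With bottom width b = 5.17 m and side slope z = 1.1: A = (b + zy)y = (5.17 + 1.1×6.33)×6.33 = 76.8 m²; P = b + 2y√(1+z²) = 5.17 + 2×6.33×1.487 = 23.99 m.
Hydraulic radius R = A/P = 76.8/23.99 = 3.201 m.
V = (1/n) R^(2/3) √S = (1/0.033) × 3.201^(2/3) × √0.029 = 11.21 m/s. Hydraulic depth D_h = A/T = 76.8/19.1 = 4.022 m.
Froude number Fr = V/√(g·D_h) = 11.21/√(9.81×4.022) = 1.78, which is greater than 1, so the flow is supercritical.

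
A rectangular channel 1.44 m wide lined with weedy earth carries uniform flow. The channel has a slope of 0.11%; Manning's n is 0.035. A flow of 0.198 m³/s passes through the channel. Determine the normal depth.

Manning's equation rearranged: A R^(2/3) = nQ / (1·√S) = 0.035 × 0.198 / (√0.0011) = 0.2089.
At y = 0.322 m: A R^(2/3) = 0.1703 — short.
At y = 0.401 m: A R^(2/3) = 0.2338 — over.
At y = 0.371 m: A R^(2/3) = 0.2091 — matches.

y_n = 0.371 m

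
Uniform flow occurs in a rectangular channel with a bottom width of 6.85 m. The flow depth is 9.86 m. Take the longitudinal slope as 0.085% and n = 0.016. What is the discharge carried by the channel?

Flow area A = b·y = 6.85 × 9.86 = 67.54 m². Wetted perimeter P = b + 2y = 6.85 + 2×9.86 = 26.57 m.
Hydraulic radius R = A/P = 67.54/26.57 = 2.542 m.
Manning's equation: Q = (1/n) A R^(2/3) S^(1/2) = (1/0.016) × 67.54 × 2.542^(2/3) × 0.00085^(1/2) = 229 m³/s.

Q = 229 m³/s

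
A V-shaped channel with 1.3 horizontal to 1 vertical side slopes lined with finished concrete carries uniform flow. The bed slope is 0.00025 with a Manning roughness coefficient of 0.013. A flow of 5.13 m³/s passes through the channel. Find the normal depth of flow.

y_n = 1.96 m

Manning's equation rearranged: A R^(2/3) = nQ / (1·√S) = 0.013 × 5.13 / (√0.00025) = 4.218.
Trying y = 2.12 m: A R^(2/3) = 5.202 — over.
Trying y = 1.55 m: A R^(2/3) = 2.257 — short.
Trying y = 1.96 m: A R^(2/3) = 4.22 — ≈ 4.218.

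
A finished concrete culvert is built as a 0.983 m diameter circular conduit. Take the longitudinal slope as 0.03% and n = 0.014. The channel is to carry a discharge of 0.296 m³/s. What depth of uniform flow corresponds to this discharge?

y_n = 0.667 m

Manning's equation rearranged: A R^(2/3) = nQ / (1·√S) = 0.014 × 0.296 / (√0.0003) = 0.2393.
Try y = 0.572 m: A R^(2/3) = 0.1908 — too small.
Try y = 0.8 m: A R^(2/3) = 0.2958 — too large.
Try y = 0.667 m: A R^(2/3) = 0.2391 — matches.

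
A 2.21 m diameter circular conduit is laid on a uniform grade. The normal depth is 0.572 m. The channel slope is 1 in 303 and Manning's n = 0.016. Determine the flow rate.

Q = 1.36 m³/s

For a circular section of diameter D = 2.21 m at depth y = 0.572 m, the central angle is θ = 2 arccos(1 − 2y/D) = 2.135 rad. Then A = (D²/8)(θ − sin θ) = 0.7875 m² and P = Dθ/2 = 2.359 m.
Hydraulic radius R = A/P = 0.7875/2.359 = 0.3338 m.
Manning's equation: Q = (1/n) A R^(2/3) S^(1/2) = (1/0.016) × 0.7875 × 0.3338^(2/3) × 0.0033^(1/2) = 1.36 m³/s.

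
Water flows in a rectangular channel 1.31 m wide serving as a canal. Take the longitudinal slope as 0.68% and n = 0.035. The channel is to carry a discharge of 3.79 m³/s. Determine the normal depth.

Manning's equation rearranged: A R^(2/3) = nQ / (1·√S) = 0.035 × 3.79 / (√0.0068) = 1.609.
Try y = 1.68 m: A R^(2/3) = 1.333 — too small.
Try y = 2.14 m: A R^(2/3) = 1.77 — too large.
Try y = 1.97 m: A R^(2/3) = 1.607 — close enough.

y_n = 1.97 m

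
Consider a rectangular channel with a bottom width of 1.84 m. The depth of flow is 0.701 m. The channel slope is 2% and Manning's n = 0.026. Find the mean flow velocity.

V = 2.94 m/s

Flow area A = b·y = 1.84 × 0.701 = 1.29 m². Wetted perimeter P = b + 2y = 1.84 + 2×0.701 = 3.242 m.
Hydraulic radius R = A/P = 1.29/3.242 = 0.3979 m.
From Manning's equation, V = (1/n) R^(2/3) S^(1/2) = (1/0.026) × 0.3979^(2/3) × 0.02^(1/2) = 2.94 m/s.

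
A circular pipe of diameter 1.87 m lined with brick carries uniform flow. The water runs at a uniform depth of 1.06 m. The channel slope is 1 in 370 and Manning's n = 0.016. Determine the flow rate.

For a circular section of diameter D = 1.87 m at depth y = 1.06 m, the central angle is θ = 2 arccos(1 − 2y/D) = 3.41 rad. Then A = (D²/8)(θ − sin θ) = 1.606 m² and P = Dθ/2 = 3.188 m.
Hydraulic radius R = A/P = 1.606/3.188 = 0.5038 m.
Manning's equation: Q = (1/n) A R^(2/3) S^(1/2) = (1/0.016) × 1.606 × 0.5038^(2/3) × 0.002703^(1/2) = 3.3 m³/s.

Q = 3.3 m³/s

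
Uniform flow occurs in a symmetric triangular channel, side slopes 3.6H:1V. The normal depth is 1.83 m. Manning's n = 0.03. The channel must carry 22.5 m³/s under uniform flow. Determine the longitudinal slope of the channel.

S = 0.00371

For a triangular section with side slope z = 3.6: A = zy² = 3.6×1.83² = 12.06 m²; P = 2y√(1+z²) = 2×1.83×3.736 = 13.67 m.
Hydraulic radius R = A/P = 12.06/13.67 = 0.8816 m.
From Manning's equation, S = [nQ / (1 A R^(2/3))]² = [0.03 × 22.5 / (1 × 12.06 × 0.8816^(2/3))]² = 0.00371.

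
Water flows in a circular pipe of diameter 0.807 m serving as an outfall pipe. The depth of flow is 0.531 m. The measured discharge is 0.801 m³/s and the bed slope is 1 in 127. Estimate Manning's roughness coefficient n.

For a circular section of diameter D = 0.807 m at depth y = 0.531 m, the central angle is θ = 2 arccos(1 − 2y/D) = 3.785 rad. Then A = (D²/8)(θ − sin θ) = 0.3569 m² and P = Dθ/2 = 1.527 m.
Hydraulic radius R = A/P = 0.3569/1.527 = 0.2337 m.
Rearranging Manning's equation: n = (1/Q) A R^(2/3) S^(1/2) = (1/0.801) × 0.3569 × 0.2337^(2/3) × √0.007874 = 0.015.

n = 0.015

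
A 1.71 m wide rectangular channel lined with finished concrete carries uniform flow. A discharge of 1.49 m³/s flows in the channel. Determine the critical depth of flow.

For a rectangular channel, critical depth y_c = (q²/g)^(1/3) where q = Q/b = 1.49/1.71 = 0.8713 m²/s.
So y_c = (0.8713²/9.81)^(1/3) = 0.426 m.

y_c = 0.426 m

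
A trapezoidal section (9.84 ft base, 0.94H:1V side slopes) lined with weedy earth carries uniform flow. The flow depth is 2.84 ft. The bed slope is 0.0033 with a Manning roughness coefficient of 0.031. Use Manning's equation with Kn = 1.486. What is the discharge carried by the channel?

With bottom width b = 9.84 ft and side slope z = 0.94: A = (b + zy)y = (9.84 + 0.94×2.84)×2.84 = 35.53 ft²; P = b + 2y√(1+z²) = 9.84 + 2×2.84×1.372 = 17.64 ft.
Hydraulic radius R = A/P = 35.53/17.64 = 2.015 ft.
Manning's equation: Q = (1.486/n) A R^(2/3) S^(1/2) = (1.486/0.031) × 35.53 × 2.015^(2/3) × 0.0033^(1/2) = 156 ft³/s.

Q = 156 ft³/s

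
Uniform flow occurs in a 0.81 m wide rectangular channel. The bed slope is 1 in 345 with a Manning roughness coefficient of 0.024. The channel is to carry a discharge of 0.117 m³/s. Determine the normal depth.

y_n = 0.231 m

Manning's equation rearranged: A R^(2/3) = nQ / (1·√S) = 0.024 × 0.117 / (√0.002899) = 0.05216.
Try y = 0.29 m: A R^(2/3) = 0.0718 — over.
Try y = 0.231 m: A R^(2/3) = 0.05214 — ≈ 0.05216.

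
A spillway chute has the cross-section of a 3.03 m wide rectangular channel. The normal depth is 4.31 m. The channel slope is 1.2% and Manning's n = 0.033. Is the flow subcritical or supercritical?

subcritical

Flow area A = b·y = 3.03 × 4.31 = 13.06 m². Wetted perimeter P = b + 2y = 3.03 + 2×4.31 = 11.65 m.
Hydraulic radius R = A/P = 13.06/11.65 = 1.121 m.
V = (1/n) R^(2/3) √S = (1/0.033) × 1.121^(2/3) × √0.012 = 3.582 m/s. Hydraulic depth D_h = A/T = 13.06/3.03 = 4.31 m.
Froude number Fr = V/√(g·D_h) = 3.582/√(9.81×4.31) = 0.551, which is less than 1, so the flow is subcritical.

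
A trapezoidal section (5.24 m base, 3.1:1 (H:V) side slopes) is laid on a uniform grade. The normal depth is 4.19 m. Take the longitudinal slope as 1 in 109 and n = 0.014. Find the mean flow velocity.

V = 12.1 m/s

With bottom width b = 5.24 m and side slope z = 3.1: A = (b + zy)y = (5.24 + 3.1×4.19)×4.19 = 76.38 m²; P = b + 2y√(1+z²) = 5.24 + 2×4.19×3.257 = 32.54 m.
Hydraulic radius R = A/P = 76.38/32.54 = 2.348 m.
From Manning's equation, V = (1/n) R^(2/3) S^(1/2) = (1/0.014) × 2.348^(2/3) × 0.009174^(1/2) = 12.1 m/s.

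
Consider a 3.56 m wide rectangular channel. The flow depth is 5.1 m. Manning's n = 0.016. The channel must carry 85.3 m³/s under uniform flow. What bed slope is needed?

Flow area A = b·y = 3.56 × 5.1 = 18.16 m². Wetted perimeter P = b + 2y = 3.56 + 2×5.1 = 13.76 m.
Hydraulic radius R = A/P = 18.16/13.76 = 1.319 m.
From Manning's equation, S = [nQ / (1 A R^(2/3))]² = [0.016 × 85.3 / (1 × 18.16 × 1.319^(2/3))]² = 0.0039.

S = 0.0039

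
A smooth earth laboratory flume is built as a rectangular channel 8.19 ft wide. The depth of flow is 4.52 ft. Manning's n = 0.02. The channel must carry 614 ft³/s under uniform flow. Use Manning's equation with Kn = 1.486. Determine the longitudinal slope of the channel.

Flow area A = b·y = 8.19 × 4.52 = 37.02 ft². Wetted perimeter P = b + 2y = 8.19 + 2×4.52 = 17.23 ft.
Hydraulic radius R = A/P = 37.02/17.23 = 2.149 ft.
From Manning's equation, S = [nQ / (1.486 A R^(2/3))]² = [0.02 × 614 / (1.486 × 37.02 × 2.149^(2/3))]² = 0.018.

S = 0.018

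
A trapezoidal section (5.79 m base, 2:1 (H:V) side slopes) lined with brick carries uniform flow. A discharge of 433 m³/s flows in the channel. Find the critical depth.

At critical depth, Q² T / (g A³) = 1, i.e. A³/T = Q²/g = 433²/9.81 = 19110.
Try y = 4 m: A³/T = 7702 — too small.
Try y = 6.28 m: A³/T = 49510 — too large.
Try y = 5 m: A³/T = 19080 — ≈ 19110.

y_c = 5 m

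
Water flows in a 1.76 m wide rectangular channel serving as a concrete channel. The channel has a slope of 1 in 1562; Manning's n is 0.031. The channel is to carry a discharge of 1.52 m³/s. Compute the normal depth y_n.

Manning's equation rearranged: A R^(2/3) = nQ / (1·√S) = 0.031 × 1.52 / (√0.0006402) = 1.862.
Trying y = 1.11 m: A R^(2/3) = 1.216 — low.
Trying y = 1.72 m: A R^(2/3) = 2.111 — high.
Trying y = 1.55 m: A R^(2/3) = 1.856 — ≈ 1.862.

y_n = 1.55 m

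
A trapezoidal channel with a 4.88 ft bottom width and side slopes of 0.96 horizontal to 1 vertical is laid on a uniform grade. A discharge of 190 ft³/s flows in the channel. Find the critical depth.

At critical depth, Q² T / (g A³) = 1, i.e. A³/T = Q²/g = 190²/32.2 = 1121.
Trying y = 3.75 ft: A³/T = 2662 — too large.
Trying y = 2.16 ft: A³/T = 375.4 — too small.
Trying y = 2.95 ft: A³/T = 1117 — ≈ 1121.

y_c = 2.95 ft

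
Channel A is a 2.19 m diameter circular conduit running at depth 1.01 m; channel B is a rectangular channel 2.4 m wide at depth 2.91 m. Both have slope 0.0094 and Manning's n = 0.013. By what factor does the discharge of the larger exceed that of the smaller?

Channel A: For a circular section of diameter D = 2.19 m at depth y = 1.01 m, the central angle is θ = 2 arccos(1 − 2y/D) = 2.986 rad. Then A = (D²/8)(θ − sin θ) = 1.697 m² and P = Dθ/2 = 3.27 m. Hydraulic radius R = A/P = 1.697/3.27 = 0.5191 m. Q_A = (1/0.013)·1.697·0.5191^(2/3)·√0.0094 = 8.177 m³/s.
Channel B: Flow area A = b·y = 2.4 × 2.91 = 6.984 m². Wetted perimeter P = b + 2y = 2.4 + 2×2.91 = 8.22 m. Hydraulic radius R = A/P = 6.984/8.22 = 0.8496 m. Q_B = (1/0.013)·6.984·0.8496^(2/3)·√0.0094 = 46.72 m³/s.
The larger discharge is 46.72 m³/s and the smaller is 8.177 m³/s; the ratio is 5.71.

5.71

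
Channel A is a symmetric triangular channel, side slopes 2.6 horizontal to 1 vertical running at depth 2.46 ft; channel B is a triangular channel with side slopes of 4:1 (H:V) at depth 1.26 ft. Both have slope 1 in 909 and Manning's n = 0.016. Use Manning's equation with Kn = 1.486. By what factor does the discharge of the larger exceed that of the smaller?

3.77

Channel A: For a triangular section with side slope z = 2.6: A = zy² = 2.6×2.46² = 15.73 ft²; P = 2y√(1+z²) = 2×2.46×2.786 = 13.71 ft. Hydraulic radius R = A/P = 15.73/13.71 = 1.148 ft. Q_A = (1.486/0.016)·15.73·1.148^(2/3)·√0.0011 = 53.14 ft³/s.
Channel B: For a triangular section with side slope z = 4: A = zy² = 4×1.26² = 6.35 ft²; P = 2y√(1+z²) = 2×1.26×4.123 = 10.39 ft. Hydraulic radius R = A/P = 6.35/10.39 = 0.6112 ft. Q_B = (1.486/0.016)·6.35·0.6112^(2/3)·√0.0011 = 14.09 ft³/s.
The larger discharge is 53.14 ft³/s and the smaller is 14.09 ft³/s; the ratio is 3.77.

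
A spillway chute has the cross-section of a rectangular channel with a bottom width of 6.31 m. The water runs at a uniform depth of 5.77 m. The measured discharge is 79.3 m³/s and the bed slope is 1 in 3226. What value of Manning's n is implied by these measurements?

n = 0.013

Flow area A = b·y = 6.31 × 5.77 = 36.41 m². Wetted perimeter P = b + 2y = 6.31 + 2×5.77 = 17.85 m.
Hydraulic radius R = A/P = 36.41/17.85 = 2.04 m.
Rearranging Manning's equation: n = (1/Q) A R^(2/3) S^(1/2) = (1/79.3) × 36.41 × 2.04^(2/3) × √0.00031 = 0.013.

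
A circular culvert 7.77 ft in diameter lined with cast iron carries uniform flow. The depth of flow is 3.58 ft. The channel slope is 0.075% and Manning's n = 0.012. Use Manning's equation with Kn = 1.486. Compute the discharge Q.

Q = 109 ft³/s

For a circular section of diameter D = 7.77 ft at depth y = 3.58 ft, the central angle is θ = 2 arccos(1 − 2y/D) = 2.984 rad. Then A = (D²/8)(θ − sin θ) = 21.34 ft² and P = Dθ/2 = 11.59 ft.
Hydraulic radius R = A/P = 21.34/11.59 = 1.841 ft.
Manning's equation: Q = (1.486/n) A R^(2/3) S^(1/2) = (1.486/0.012) × 21.34 × 1.841^(2/3) × 0.00075^(1/2) = 109 ft³/s.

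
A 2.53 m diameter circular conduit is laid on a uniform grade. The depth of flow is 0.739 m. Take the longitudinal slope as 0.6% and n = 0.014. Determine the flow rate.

Q = 3.81 m³/s

For a circular section of diameter D = 2.53 m at depth y = 0.739 m, the central angle is θ = 2 arccos(1 − 2y/D) = 2.284 rad. Then A = (D²/8)(θ − sin θ) = 1.222 m² and P = Dθ/2 = 2.889 m.
Hydraulic radius R = A/P = 1.222/2.889 = 0.423 m.
Manning's equation: Q = (1/n) A R^(2/3) S^(1/2) = (1/0.014) × 1.222 × 0.423^(2/3) × 0.006^(1/2) = 3.81 m³/s.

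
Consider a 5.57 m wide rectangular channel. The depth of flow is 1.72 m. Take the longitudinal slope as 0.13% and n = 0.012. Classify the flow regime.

Flow area A = b·y = 5.57 × 1.72 = 9.58 m². Wetted perimeter P = b + 2y = 5.57 + 2×1.72 = 9.01 m.
Hydraulic radius R = A/P = 9.58/9.01 = 1.063 m.
V = (1/n) R^(2/3) √S = (1/0.012) × 1.063^(2/3) × √0.0013 = 3.13 m/s. Hydraulic depth D_h = A/T = 9.58/5.57 = 1.72 m.
Froude number Fr = V/√(g·D_h) = 3.13/√(9.81×1.72) = 0.762, which is less than 1, so the flow is subcritical.

subcritical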